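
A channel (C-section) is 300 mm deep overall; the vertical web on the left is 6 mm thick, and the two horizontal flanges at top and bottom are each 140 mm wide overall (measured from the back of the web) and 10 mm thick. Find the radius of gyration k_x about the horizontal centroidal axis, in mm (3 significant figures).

Split into non-overlapping primitives; take the origin at the lower-left of the bounding box.
Web: 6 × 300, A = 1 800 mm², y = 150 mm, Ī = 13 500 000 mm⁴.
Top flange (beyond web): 134 × 10, A = 1 340 mm², y = 295 mm, Ī = 11 167 mm⁴.
Bottom flange (beyond web): 134 × 10, A = 1 340 mm², y = 5 mm, Ī = 11 167 mm⁴.
By symmetry the centroid is at mid-height, ȳ = 150 mm.
Transfer each piece to the horizontal centroidal axis using Ī + A·d² with d = y − 150:
  web: d = 0 mm → contributes +13 500 000 mm⁴
  top flange (beyond web): d = 145 mm → contributes +28 184 667 mm⁴
  bottom flange (beyond web): d = -145 mm → contributes +28 184 667 mm⁴
Total I = 69 869 333 mm⁴.
Radius of gyration: k = √(I/A) = √(69 869 333 / 4 480) = 124.88 mm.

k_x ≈ 125 mm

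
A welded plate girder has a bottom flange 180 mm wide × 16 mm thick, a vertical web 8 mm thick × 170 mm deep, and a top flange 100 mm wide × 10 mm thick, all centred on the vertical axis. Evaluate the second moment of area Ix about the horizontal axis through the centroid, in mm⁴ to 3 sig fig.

Break the section into simple shapes (no overlaps), measuring from the bottom-left corner of the bounding box.
Bottom plate: 180 × 16, A = 2 880 mm², y = 8 mm, Ī = 61 440 mm⁴.
Web plate: 8 × 170, A = 1 360 mm², y = 101 mm, Ī = 3 275 333 mm⁴.
Top plate: 100 × 10, A = 1 000 mm², y = 191 mm, Ī = 8333.3 mm⁴.
Centroid: ȳ = ΣA·y / ΣA = 67.061 mm.
Transfer each piece to the horizontal axis through the centroid using Ī + A·d² with d = y − 67.061:
  bottom plate: d = -59.061 mm → contributes +10 107 484 mm⁴
  web plate: d = 33.939 mm → contributes +4 841 851 mm⁴
  top plate: d = 123.94 mm → contributes +15 369 192 mm⁴
Total I = 30 318 527 mm⁴.

Ix ≈ 3.03 × 10⁷ mm⁴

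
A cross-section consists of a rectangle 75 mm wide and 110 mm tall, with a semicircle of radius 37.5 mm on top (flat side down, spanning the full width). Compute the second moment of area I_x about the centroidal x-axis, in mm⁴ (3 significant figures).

I_x ≈ 1.73 × 10⁷ mm⁴

Decompose the section into non-overlapping parts with the origin at the bottom-left of its bounding rectangle.
Rectangular body: 75 × 110, A = 8 250 mm², y = 55 mm, Ī = 8 318 750 mm⁴.
Semicircular cap: semicircle r = 37.5, A = 2208.9 mm², y = 125.92 mm, Ī = 217 049 mm⁴.
Centroid: ȳ = ΣA·y / ΣA = 69.977 mm.
Transfer each piece to the centroidal x-axis using Ī + A·d² with d = y − 69.977:
  rectangular body: d = -14.977 mm → contributes +10 169 409 mm⁴
  semicircular cap: d = 55.938 mm → contributes +7 128 955 mm⁴
Total I = 17 298 364 mm⁴.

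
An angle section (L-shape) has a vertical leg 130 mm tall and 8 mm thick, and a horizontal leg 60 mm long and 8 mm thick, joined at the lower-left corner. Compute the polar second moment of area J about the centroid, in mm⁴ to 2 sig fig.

Treat the section as a set of non-overlapping primitives; coordinates are from the bounding-box lower-left.
Vertical leg: 8 × 130, A = 1 040 mm², y = 65 mm, Ī = 1 464 667 mm⁴.
Horizontal leg (remainder): 52 × 8, A = 416 mm², y = 4 mm, Ī = 2 219 mm⁴.
Centroid: ȳ = ΣA·y / ΣA = 47.57 mm.
Transfer each piece to the centroidal x-axis using Ī + A·d² with d = y − 47.57:
  vertical leg: d = 17.43 mm → contributes +1 780 572 mm⁴
  horizontal leg (remainder): d = -43.57 mm → contributes +791 982 mm⁴
Total I = 2 572 554 mm⁴.
For the y-axis: x̄ = 12.57 mm.
Repeating about the centroidal y-axis gives I_y = 366 714 mm⁴.
Polar second moment: J = I_x + I_y = 2 939 268 mm⁴.

J ≈ 2.9 × 10⁶ mm⁴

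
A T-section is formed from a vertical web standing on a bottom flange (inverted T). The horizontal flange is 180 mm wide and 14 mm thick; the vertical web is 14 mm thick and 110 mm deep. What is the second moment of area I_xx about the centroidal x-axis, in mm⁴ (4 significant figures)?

Split into non-overlapping primitives; take the origin at the lower-left of the bounding box.
Flange: 180 × 14, A = 2 520 mm², y = 7 mm, Ī = 41 160 mm⁴.
Web: 14 × 110, A = 1 540 mm², y = 69 mm, Ī = 1 552 833 mm⁴.
Centroid: ȳ = ΣA·y / ΣA = 30.5172 mm.
Transfer each piece to the centroidal x-axis using Ī + A·d² with d = y − 30.5172:
  flange: d = -23.5172 mm → contributes +1 434 873 mm⁴
  web: d = 38.4828 mm → contributes +3 833 454 mm⁴
Total I = 5 268 327 mm⁴.

I_xx ≈ 5.268 × 10⁶ mm⁴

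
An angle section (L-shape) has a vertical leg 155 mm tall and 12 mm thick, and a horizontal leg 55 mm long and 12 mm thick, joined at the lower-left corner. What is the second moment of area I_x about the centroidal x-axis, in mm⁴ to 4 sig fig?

I_x ≈ 5.795 × 10⁶ mm⁴

Treat the section as a set of non-overlapping primitives; coordinates are from the bounding-box lower-left.
Vertical leg: 12 × 155, A = 1 860 mm², y = 77.5 mm, Ī = 3 723 875 mm⁴.
Horizontal leg (remainder): 43 × 12, A = 516 mm², y = 6 mm, Ī = 6 192 mm⁴.
Centroid: ȳ = ΣA·y / ΣA = 61.9722 mm.
Transfer each piece to the centroidal x-axis using Ī + A·d² with d = y − 61.9722:
  vertical leg: d = 15.5278 mm → contributes +4 172 343 mm⁴
  horizontal leg (remainder): d = -55.9722 mm → contributes +1 622 763 mm⁴
Total I = 5 795 106 mm⁴.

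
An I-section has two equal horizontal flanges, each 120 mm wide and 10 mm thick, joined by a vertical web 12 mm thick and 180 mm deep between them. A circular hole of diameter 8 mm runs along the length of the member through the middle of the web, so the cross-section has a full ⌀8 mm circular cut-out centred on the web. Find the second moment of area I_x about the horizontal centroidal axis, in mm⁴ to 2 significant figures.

Break the section into simple shapes (no overlaps), measuring from the bottom-left corner of the bounding box.
Bottom flange: 120 × 10, A = 1 200 mm², y = 5 mm, Ī = 10 000 mm⁴.
Web: 12 × 180, A = 2 160 mm², y = 100 mm, Ī = 5 832 000 mm⁴.
Top flange: 120 × 10, A = 1 200 mm², y = 195 mm, Ī = 10 000 mm⁴.
Hole (subtracted): ⌀8, A = 50.27 mm², y = 100 mm, Ī = 201.1 mm⁴.
By symmetry the centroid is at mid-height, ȳ = 100 mm.
Transfer each piece to the horizontal centroidal axis using Ī + A·d² with d = y − 100:
  bottom flange: d = -95 mm → contributes +10 840 000 mm⁴
  web: d = 0 mm → contributes +5 832 000 mm⁴
  top flange: d = 95 mm → contributes +10 840 000 mm⁴
  hole: d = 0 mm → contributes −201.1 mm⁴
Total I = 27 511 799 mm⁴.

I_x ≈ 2.8 × 10⁷ mm⁴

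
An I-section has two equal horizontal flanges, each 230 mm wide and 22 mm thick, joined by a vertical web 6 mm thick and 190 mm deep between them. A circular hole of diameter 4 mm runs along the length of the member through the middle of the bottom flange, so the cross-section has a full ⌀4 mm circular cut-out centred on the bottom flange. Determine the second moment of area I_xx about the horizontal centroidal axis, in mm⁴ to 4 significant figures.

Break the section into simple shapes (no overlaps), measuring from the bottom-left corner of the bounding box.
Bottom flange: 230 × 22, A = 5 060 mm², y = 11 mm, Ī = 204 087 mm⁴.
Web: 6 × 190, A = 1 140 mm², y = 117 mm, Ī = 3 429 500 mm⁴.
Top flange: 230 × 22, A = 5 060 mm², y = 223 mm, Ī = 204 087 mm⁴.
Hole (subtracted): ⌀4, A = 12.5664 mm², y = 11 mm, Ī = 12.5664 mm⁴.
Centroid: ȳ = ΣA·y / ΣA = 117.118 mm.
Transfer each piece to the horizontal centroidal axis using Ī + A·d² with d = y − 117.118:
  bottom flange: d = -106.118 mm → contributes +57 185 360 mm⁴
  web: d = -0.11843 mm → contributes +3 429 516 mm⁴
  top flange: d = 105.882 mm → contributes +56 931 275 mm⁴
  hole: d = -106.118 mm → contributes −141 524 mm⁴
Total I = 117 404 627 mm⁴.

I_xx ≈ 1.174 × 10⁸ mm⁴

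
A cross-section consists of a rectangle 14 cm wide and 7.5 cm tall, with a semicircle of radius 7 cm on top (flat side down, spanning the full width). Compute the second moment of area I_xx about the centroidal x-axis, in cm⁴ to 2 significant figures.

I_xx ≈ 2800 cm⁴

Treat the section as a set of non-overlapping primitives; coordinates are from the bounding-box lower-left.
Rectangular body: 14 × 7.5, A = 105 cm², y = 3.75 cm, Ī = 492.2 cm⁴.
Semicircular cap: semicircle r = 7, A = 76.97 cm², y = 10.47 cm, Ī = 263.5 cm⁴.
Centroid: ȳ = ΣA·y / ΣA = 6.593 cm.
Transfer each piece to the centroidal x-axis using Ī + A·d² with d = y − 6.593:
  rectangular body: d = -2.843 cm → contributes +1 341 cm⁴
  semicircular cap: d = 3.878 cm → contributes +1 421 cm⁴
Total I = 2 762 cm⁴.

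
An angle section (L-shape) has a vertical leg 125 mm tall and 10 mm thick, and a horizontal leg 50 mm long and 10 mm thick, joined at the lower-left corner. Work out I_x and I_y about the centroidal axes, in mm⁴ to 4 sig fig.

I_x ≈ 2.633 × 10⁶ mm⁴, I_y ≈ 2.531 × 10⁵ mm⁴

Split into non-overlapping primitives; take the origin at the lower-left of the bounding box.
Vertical leg: 10 × 125, A = 1 250 mm², y = 62.5 mm, Ī = 1 627 604 mm⁴.
Horizontal leg (remainder): 40 × 10, A = 400 mm², y = 5 mm, Ī = 3333.33 mm⁴.
Centroid: ȳ = ΣA·y / ΣA = 48.5606 mm.
Transfer each piece to the centroidal x-axis using Ī + A·d² with d = y − 48.5606:
  vertical leg: d = 13.9394 mm → contributes +1 870 488 mm⁴
  horizontal leg (remainder): d = -43.5606 mm → contributes +762 344 mm⁴
Total I = 2 632 831 mm⁴.
For the y-axis: x̄ = 11.0606 mm.
Repeating about the centroidal y-axis gives I_y = 253 144 mm⁴.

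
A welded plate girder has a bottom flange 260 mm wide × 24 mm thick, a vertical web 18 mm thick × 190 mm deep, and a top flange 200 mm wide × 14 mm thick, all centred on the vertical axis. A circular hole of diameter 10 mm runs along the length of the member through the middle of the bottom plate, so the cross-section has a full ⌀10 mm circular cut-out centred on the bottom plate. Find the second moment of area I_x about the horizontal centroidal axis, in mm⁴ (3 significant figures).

I_x ≈ 9.90 × 10⁷ mm⁴

Decompose the section into non-overlapping parts with the origin at the bottom-left of its bounding rectangle.
Bottom plate: 260 × 24, A = 6 240 mm², y = 12 mm, Ī = 299 520 mm⁴.
Web plate: 18 × 190, A = 3 420 mm², y = 119 mm, Ī = 10 288 500 mm⁴.
Top plate: 200 × 14, A = 2 800 mm², y = 221 mm, Ī = 45 733 mm⁴.
Hole (subtracted): ⌀10, A = 78.54 mm², y = 12 mm, Ī = 490.87 mm⁴.
Centroid: ȳ = ΣA·y / ΣA = 88.82 mm.
Transfer each piece to the horizontal centroidal axis using Ī + A·d² with d = y − 88.82:
  bottom plate: d = -76.82 mm → contributes +37 123 417 mm⁴
  web plate: d = 30.18 mm → contributes +13 403 610 mm⁴
  top plate: d = 132.18 mm → contributes +48 966 306 mm⁴
  hole: d = -76.82 mm → contributes −463 975 mm⁴
Total I = 99 029 357 mm⁴.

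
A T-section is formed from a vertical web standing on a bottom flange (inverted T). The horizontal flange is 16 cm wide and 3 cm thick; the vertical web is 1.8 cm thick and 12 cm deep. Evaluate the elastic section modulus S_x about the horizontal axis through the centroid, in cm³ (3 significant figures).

S_x ≈ 101 cm³

Break the section into simple shapes (no overlaps), measuring from the bottom-left corner of the bounding box.
Flange: 16 × 3, A = 48 cm², y = 1.5 cm, Ī = 36 cm⁴.
Web: 1.8 × 12, A = 21.6 cm², y = 9 cm, Ī = 259.2 cm⁴.
Centroid: ȳ = ΣA·y / ΣA = 3.8276 cm.
Transfer each piece to the horizontal axis through the centroid using Ī + A·d² with d = y − 3.8276:
  flange: d = -2.3276 cm → contributes +296.05 cm⁴
  web: d = 5.1724 cm → contributes +837.08 cm⁴
Total I = 1133.1 cm⁴.
Extreme fibre distance c = 11.172 cm; S = I/c = 101.42 cm³.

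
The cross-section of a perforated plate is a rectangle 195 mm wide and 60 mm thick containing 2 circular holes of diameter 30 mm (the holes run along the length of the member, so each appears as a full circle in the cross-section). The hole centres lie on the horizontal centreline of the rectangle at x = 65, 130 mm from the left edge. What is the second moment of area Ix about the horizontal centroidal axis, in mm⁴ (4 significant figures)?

Ix ≈ 3.430 × 10⁶ mm⁴

Treat the section as a set of non-overlapping primitives; coordinates are from the bounding-box lower-left.
Plate: 195 × 60, A = 11 700 mm², y = 30 mm, Ī = 3 510 000 mm⁴.
Hole 1 (subtracted): ⌀30, A = 706.858 mm², y = 30 mm, Ī = 39760.8 mm⁴.
Hole 2 (subtracted): ⌀30, A = 706.858 mm², y = 30 mm, Ī = 39760.8 mm⁴.
By symmetry the centroid is at mid-height, ȳ = 30 mm.
All pieces are centred on the horizontal centroidal axis, so I = ΣĪ (holes subtracted) = 3 430 478 mm⁴.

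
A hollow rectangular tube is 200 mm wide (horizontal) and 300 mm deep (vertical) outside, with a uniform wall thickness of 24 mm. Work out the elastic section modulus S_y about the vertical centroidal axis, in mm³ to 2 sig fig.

S_y ≈ 1.3 × 10⁶ mm³

Split into non-overlapping primitives; take the origin at the lower-left of the bounding box.
Outer rectangle: 200 × 300, A = 60 000 mm², x = 100 mm, Ī = 200 000 000 mm⁴.
Inner void (subtracted): 152 × 252, A = 38 304 mm², x = 100 mm, Ī = 73 747 968 mm⁴.
By symmetry the centroid is at mid-width, x̄ = 100 mm.
All pieces are centred on the vertical centroidal axis, so I = ΣĪ (holes subtracted) = 126 252 032 mm⁴.
Extreme fibre distance c = 100 mm; S = I/c = 1 262 520 mm³.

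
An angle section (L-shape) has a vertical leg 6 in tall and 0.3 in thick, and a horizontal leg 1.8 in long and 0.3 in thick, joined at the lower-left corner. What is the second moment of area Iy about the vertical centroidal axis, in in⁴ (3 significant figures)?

Break the section into simple shapes (no overlaps), measuring from the bottom-left corner of the bounding box.
Vertical leg: 0.3 × 6, A = 1.8 in², x = 0.15 in, Ī = 0.0135 in⁴.
Horizontal leg (remainder): 1.5 × 0.3, A = 0.45 in², x = 1.05 in, Ī = 0.084375 in⁴.
Centroid: x̄ = ΣA·x / ΣA = 0.33 in.
Transfer each piece to the vertical centroidal axis using Ī + A·d² with d = x − 0.33:
  vertical leg: d = -0.18 in → contributes +0.07182 in⁴
  horizontal leg (remainder): d = 0.72 in → contributes +0.31766 in⁴
Total I = 0.38948 in⁴.

Iy ≈ 0.389 in⁴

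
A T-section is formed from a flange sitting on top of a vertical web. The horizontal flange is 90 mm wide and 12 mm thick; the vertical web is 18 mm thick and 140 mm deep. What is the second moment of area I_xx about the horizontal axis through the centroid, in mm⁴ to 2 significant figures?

Decompose the section into non-overlapping parts with the origin at the bottom-left of its bounding rectangle.
Flange: 90 × 12, A = 1 080 mm², y = 146 mm, Ī = 12 960 mm⁴.
Web: 18 × 140, A = 2 520 mm², y = 70 mm, Ī = 4 116 000 mm⁴.
Centroid: ȳ = ΣA·y / ΣA = 92.8 mm.
Transfer each piece to the horizontal axis through the centroid using Ī + A·d² with d = y − 92.8:
  flange: d = 53.2 mm → contributes +3 069 619 mm⁴
  web: d = -22.8 mm → contributes +5 425 997 mm⁴
Total I = 8 495 616 mm⁴.

I_xx ≈ 8.5 × 10⁶ mm⁴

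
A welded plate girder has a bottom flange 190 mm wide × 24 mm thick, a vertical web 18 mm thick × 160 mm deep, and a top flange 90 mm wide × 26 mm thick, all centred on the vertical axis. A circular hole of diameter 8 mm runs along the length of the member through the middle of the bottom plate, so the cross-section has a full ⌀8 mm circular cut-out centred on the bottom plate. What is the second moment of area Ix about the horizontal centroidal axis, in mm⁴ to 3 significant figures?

Ix ≈ 6.09 × 10⁷ mm⁴

Break the section into simple shapes (no overlaps), measuring from the bottom-left corner of the bounding box.
Bottom plate: 190 × 24, A = 4 560 mm², y = 12 mm, Ī = 218 880 mm⁴.
Web plate: 18 × 160, A = 2 880 mm², y = 104 mm, Ī = 6 144 000 mm⁴.
Top plate: 90 × 26, A = 2 340 mm², y = 197 mm, Ī = 131 820 mm⁴.
Hole (subtracted): ⌀8, A = 50.265 mm², y = 12 mm, Ī = 201.06 mm⁴.
Centroid: ȳ = ΣA·y / ΣA = 83.724 mm.
Transfer each piece to the horizontal centroidal axis using Ī + A·d² with d = y − 83.724:
  bottom plate: d = -71.724 mm → contributes +23 677 339 mm⁴
  web plate: d = 20.276 mm → contributes +7 327 960 mm⁴
  top plate: d = 113.28 mm → contributes +30 157 172 mm⁴
  hole: d = -71.724 mm → contributes −258 787 mm⁴
Total I = 60 903 684 mm⁴.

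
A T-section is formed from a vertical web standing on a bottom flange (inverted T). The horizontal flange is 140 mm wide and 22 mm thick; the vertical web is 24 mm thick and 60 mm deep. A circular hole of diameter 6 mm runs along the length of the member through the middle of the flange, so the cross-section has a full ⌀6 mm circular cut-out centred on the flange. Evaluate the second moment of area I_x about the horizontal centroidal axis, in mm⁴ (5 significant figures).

Treat the section as a set of non-overlapping primitives; coordinates are from the bounding-box lower-left.
Flange: 140 × 22, A = 3 080 mm², y = 11 mm, Ī = 124226.7 mm⁴.
Web: 24 × 60, A = 1 440 mm², y = 52 mm, Ī = 432 000 mm⁴.
Hole (subtracted): ⌀6, A = 28.27433 mm², y = 11 mm, Ī = 63.61725 mm⁴.
Centroid: ȳ = ΣA·y / ΣA = 24.14417 mm.
Transfer each piece to the horizontal centroidal axis using Ī + A·d² with d = y − 24.14417:
  flange: d = -13.14417 mm → contributes +656355.7 mm⁴
  web: d = 27.85583 mm → contributes +1 549 364 mm⁴
  hole: d = -13.14417 mm → contributes −4948.55 mm⁴
Total I = 2 200 771 mm⁴.

I_x ≈ 2.2008 × 10⁶ mm⁴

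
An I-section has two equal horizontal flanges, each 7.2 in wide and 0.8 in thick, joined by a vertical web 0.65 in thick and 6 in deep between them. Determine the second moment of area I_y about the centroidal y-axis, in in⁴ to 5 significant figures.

I_y ≈ 49.904 in⁴

Decompose the section into non-overlapping parts with the origin at the bottom-left of its bounding rectangle.
Bottom flange: 7.2 × 0.8, A = 5.76 in², x = 3.6 in, Ī = 24.8832 in⁴.
Web: 0.65 × 6, A = 3.9 in², x = 3.6 in, Ī = 0.1373125 in⁴.
Top flange: 7.2 × 0.8, A = 5.76 in², x = 3.6 in, Ī = 24.8832 in⁴.
By symmetry the centroid is at mid-width, x̄ = 3.6 in.
All pieces are centred on the centroidal y-axis, so I = ΣĪ = 49.90371 in⁴.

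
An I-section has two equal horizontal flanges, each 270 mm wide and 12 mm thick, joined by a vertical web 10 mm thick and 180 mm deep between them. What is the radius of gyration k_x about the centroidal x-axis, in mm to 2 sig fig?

k_x ≈ 88 mm

Decompose the section into non-overlapping parts with the origin at the bottom-left of its bounding rectangle.
Bottom flange: 270 × 12, A = 3 240 mm², y = 6 mm, Ī = 38 880 mm⁴.
Web: 10 × 180, A = 1 800 mm², y = 102 mm, Ī = 4 860 000 mm⁴.
Top flange: 270 × 12, A = 3 240 mm², y = 198 mm, Ī = 38 880 mm⁴.
By symmetry the centroid is at mid-height, ȳ = 102 mm.
Transfer each piece to the centroidal x-axis using Ī + A·d² with d = y − 102:
  bottom flange: d = -96 mm → contributes +29 898 720 mm⁴
  web: d = 0 mm → contributes +4 860 000 mm⁴
  top flange: d = 96 mm → contributes +29 898 720 mm⁴
Total I = 64 657 440 mm⁴.
Radius of gyration: k = √(I/A) = √(64 657 440 / 8 280) = 88.37 mm.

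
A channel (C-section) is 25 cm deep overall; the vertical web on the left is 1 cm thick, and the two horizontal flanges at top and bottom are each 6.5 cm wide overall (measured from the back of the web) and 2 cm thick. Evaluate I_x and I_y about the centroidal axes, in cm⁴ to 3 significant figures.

I_x ≈ 4220 cm⁴, I_y ≈ 181 cm⁴

Break the section into simple shapes (no overlaps), measuring from the bottom-left corner of the bounding box.
Web: 1 × 25, A = 25 cm², y = 12.5 cm, Ī = 1302.1 cm⁴.
Top flange (beyond web): 5.5 × 2, A = 11 cm², y = 24 cm, Ī = 3.6667 cm⁴.
Bottom flange (beyond web): 5.5 × 2, A = 11 cm², y = 1 cm, Ī = 3.6667 cm⁴.
By symmetry the centroid is at mid-height, ȳ = 12.5 cm.
Transfer each piece to the centroidal x-axis using Ī + A·d² with d = y − 12.5:
  web: d = 0 cm → contributes +1302.1 cm⁴
  top flange (beyond web): d = 11.5 cm → contributes +1458.4 cm⁴
  bottom flange (beyond web): d = -11.5 cm → contributes +1458.4 cm⁴
Total I = 4218.9 cm⁴.
For the y-axis: x̄ = 2.0213 cm.
Repeating about the centroidal y-axis gives I_y = 181.15 cm⁴.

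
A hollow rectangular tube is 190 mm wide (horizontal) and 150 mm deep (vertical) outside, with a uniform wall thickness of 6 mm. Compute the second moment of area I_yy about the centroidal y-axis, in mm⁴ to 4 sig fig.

I_yy ≈ 2.088 × 10⁷ mm⁴

Decompose the section into non-overlapping parts with the origin at the bottom-left of its bounding rectangle.
Outer rectangle: 190 × 150, A = 28 500 mm², x = 95 mm, Ī = 85 737 500 mm⁴.
Inner void (subtracted): 178 × 138, A = 24 564 mm², x = 95 mm, Ī = 64 857 148 mm⁴.
By symmetry the centroid is at mid-width, x̄ = 95 mm.
All pieces are centred on the centroidal y-axis, so I = ΣĪ (holes subtracted) = 20 880 352 mm⁴.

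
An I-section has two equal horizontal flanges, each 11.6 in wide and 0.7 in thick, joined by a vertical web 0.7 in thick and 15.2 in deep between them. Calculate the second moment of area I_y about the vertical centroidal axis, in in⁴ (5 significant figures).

I_y ≈ 182.54 in⁴

Break the section into simple shapes (no overlaps), measuring from the bottom-left corner of the bounding box.
Bottom flange: 11.6 × 0.7, A = 8.12 in², x = 5.8 in, Ī = 91.05227 in⁴.
Web: 0.7 × 15.2, A = 10.64 in², x = 5.8 in, Ī = 0.4344667 in⁴.
Top flange: 11.6 × 0.7, A = 8.12 in², x = 5.8 in, Ī = 91.05227 in⁴.
By symmetry the centroid is at mid-width, x̄ = 5.8 in.
All pieces are centred on the vertical centroidal axis, so I = ΣĪ = 182.539 in⁴.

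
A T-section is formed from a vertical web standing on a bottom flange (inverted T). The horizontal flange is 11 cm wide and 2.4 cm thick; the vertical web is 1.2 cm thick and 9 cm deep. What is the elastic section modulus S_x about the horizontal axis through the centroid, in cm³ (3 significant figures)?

Decompose the section into non-overlapping parts with the origin at the bottom-left of its bounding rectangle.
Flange: 11 × 2.4, A = 26.4 cm², y = 1.2 cm, Ī = 12.672 cm⁴.
Web: 1.2 × 9, A = 10.8 cm², y = 6.9 cm, Ī = 72.9 cm⁴.
Centroid: ȳ = ΣA·y / ΣA = 2.8548 cm.
Transfer each piece to the horizontal axis through the centroid using Ī + A·d² with d = y − 2.8548:
  flange: d = -1.6548 cm → contributes +84.968 cm⁴
  web: d = 4.0452 cm → contributes +249.62 cm⁴
Total I = 334.59 cm⁴.
Extreme fibre distance c = 8.5452 cm; S = I/c = 39.156 cm³.

S_x ≈ 39.2 cm³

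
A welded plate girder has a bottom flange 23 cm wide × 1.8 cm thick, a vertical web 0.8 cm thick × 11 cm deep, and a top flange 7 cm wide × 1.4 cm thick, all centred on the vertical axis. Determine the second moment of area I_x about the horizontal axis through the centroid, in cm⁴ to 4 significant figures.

I_x ≈ 1479 cm⁴

Treat the section as a set of non-overlapping primitives; coordinates are from the bounding-box lower-left.
Bottom plate: 23 × 1.8, A = 41.4 cm², y = 0.9 cm, Ī = 11.178 cm⁴.
Web plate: 0.8 × 11, A = 8.8 cm², y = 7.3 cm, Ī = 88.7333 cm⁴.
Top plate: 7 × 1.4, A = 9.8 cm², y = 13.5 cm, Ī = 1.60067 cm⁴.
Centroid: ȳ = ΣA·y / ΣA = 3.89667 cm.
Transfer each piece to the horizontal axis through the centroid using Ī + A·d² with d = y − 3.89667:
  bottom plate: d = -2.99667 cm → contributes +382.95 cm⁴
  web plate: d = 3.40333 cm → contributes +190.661 cm⁴
  top plate: d = 9.60333 cm → contributes +905.396 cm⁴
Total I = 1479.01 cm⁴.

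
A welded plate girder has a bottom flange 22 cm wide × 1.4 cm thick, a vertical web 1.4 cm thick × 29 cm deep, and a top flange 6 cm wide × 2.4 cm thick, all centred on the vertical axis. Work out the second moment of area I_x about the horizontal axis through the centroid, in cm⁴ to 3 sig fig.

I_x ≈ 1.28 × 10⁴ cm⁴

Break the section into simple shapes (no overlaps), measuring from the bottom-left corner of the bounding box.
Bottom plate: 22 × 1.4, A = 30.8 cm², y = 0.7 cm, Ī = 5.0307 cm⁴.
Web plate: 1.4 × 29, A = 40.6 cm², y = 15.9 cm, Ī = 2845.4 cm⁴.
Top plate: 6 × 2.4, A = 14.4 cm², y = 31.6 cm, Ī = 6.912 cm⁴.
Centroid: ȳ = ΣA·y / ΣA = 13.079 cm.
Transfer each piece to the horizontal axis through the centroid using Ī + A·d² with d = y − 13.079:
  bottom plate: d = -12.379 cm → contributes +4724.5 cm⁴
  web plate: d = 2.8214 cm → contributes +3168.6 cm⁴
  top plate: d = 18.521 cm → contributes +4946.7 cm⁴
Total I = 12 840 cm⁴.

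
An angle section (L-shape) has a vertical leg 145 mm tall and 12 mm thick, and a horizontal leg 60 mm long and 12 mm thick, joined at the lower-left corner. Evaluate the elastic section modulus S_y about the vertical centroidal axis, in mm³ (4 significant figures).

Treat the section as a set of non-overlapping primitives; coordinates are from the bounding-box lower-left.
Vertical leg: 12 × 145, A = 1 740 mm², x = 6 mm, Ī = 20 880 mm⁴.
Horizontal leg (remainder): 48 × 12, A = 576 mm², x = 36 mm, Ī = 110 592 mm⁴.
Centroid: x̄ = ΣA·x / ΣA = 13.4611 mm.
Transfer each piece to the vertical centroidal axis using Ī + A·d² with d = x − 13.4611:
  vertical leg: d = -7.46114 mm → contributes +117 743 mm⁴
  horizontal leg (remainder): d = 22.5389 mm → contributes +403 200 mm⁴
Total I = 520 944 mm⁴.
Extreme fibre distance c = 46.5389 mm; S = I/c = 11193.7 mm³.

S_y ≈ 1.119 × 10⁴ mm³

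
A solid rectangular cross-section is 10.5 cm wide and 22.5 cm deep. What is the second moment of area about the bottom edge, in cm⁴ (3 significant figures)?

I_base ≈ 3.99 × 10⁴ cm⁴

The section: 10.5 × 22.5, A = 236.25 cm², y = 11.25 cm, Ī = 9966.8 cm⁴.
Transfer it to the base of the section using Ī + A·d² with d = y − 0:
  the section: d = 11.25 cm → contributes +39 867 cm⁴
Total I = 39 867 cm⁴.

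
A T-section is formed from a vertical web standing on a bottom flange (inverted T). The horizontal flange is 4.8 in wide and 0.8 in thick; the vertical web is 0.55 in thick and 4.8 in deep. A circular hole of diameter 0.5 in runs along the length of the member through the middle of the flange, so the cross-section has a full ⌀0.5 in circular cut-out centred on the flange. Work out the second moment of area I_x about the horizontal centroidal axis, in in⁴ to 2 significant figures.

Split into non-overlapping primitives; take the origin at the lower-left of the bounding box.
Flange: 4.8 × 0.8, A = 3.84 in², y = 0.4 in, Ī = 0.2048 in⁴.
Web: 0.55 × 4.8, A = 2.64 in², y = 3.2 in, Ī = 5.069 in⁴.
Hole (subtracted): ⌀0.5, A = 0.1963 in², y = 0.4 in, Ī = 0.003068 in⁴.
Centroid: ȳ = ΣA·y / ΣA = 1.576 in.
Transfer each piece to the horizontal centroidal axis using Ī + A·d² with d = y − 1.576:
  flange: d = -1.176 in → contributes +5.519 in⁴
  web: d = 1.624 in → contributes +12.03 in⁴
  hole: d = -1.176 in → contributes −0.2748 in⁴
Total I = 17.27 in⁴.

I_x ≈ 17 in⁴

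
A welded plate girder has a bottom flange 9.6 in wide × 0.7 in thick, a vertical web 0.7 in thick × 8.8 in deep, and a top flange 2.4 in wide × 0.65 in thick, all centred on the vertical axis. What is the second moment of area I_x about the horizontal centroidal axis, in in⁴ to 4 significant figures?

Treat the section as a set of non-overlapping primitives; coordinates are from the bounding-box lower-left.
Bottom plate: 9.6 × 0.7, A = 6.72 in², y = 0.35 in, Ī = 0.2744 in⁴.
Web plate: 0.7 × 8.8, A = 6.16 in², y = 5.1 in, Ī = 39.7525 in⁴.
Top plate: 2.4 × 0.65, A = 1.56 in², y = 9.825 in, Ī = 0.054925 in⁴.
Centroid: ȳ = ΣA·y / ΣA = 3.39993 in.
Transfer each piece to the horizontal centroidal axis using Ī + A·d² with d = y − 3.39993:
  bottom plate: d = -3.04993 in → contributes +62.7844 in⁴
  web plate: d = 1.70007 in → contributes +57.5564 in⁴
  top plate: d = 6.42507 in → contributes +64.4541 in⁴
Total I = 184.795 in⁴.

I_x ≈ 184.8 in⁴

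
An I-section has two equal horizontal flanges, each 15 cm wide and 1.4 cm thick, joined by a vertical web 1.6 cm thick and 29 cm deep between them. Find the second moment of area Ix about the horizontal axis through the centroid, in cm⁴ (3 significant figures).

Break the section into simple shapes (no overlaps), measuring from the bottom-left corner of the bounding box.
Bottom flange: 15 × 1.4, A = 21 cm², y = 0.7 cm, Ī = 3.43 cm⁴.
Web: 1.6 × 29, A = 46.4 cm², y = 15.9 cm, Ī = 3251.9 cm⁴.
Top flange: 15 × 1.4, A = 21 cm², y = 31.1 cm, Ī = 3.43 cm⁴.
By symmetry the centroid is at mid-height, ȳ = 15.9 cm.
Transfer each piece to the horizontal axis through the centroid using Ī + A·d² with d = y − 15.9:
  bottom flange: d = -15.2 cm → contributes +4855.3 cm⁴
  web: d = 0 cm → contributes +3251.9 cm⁴
  top flange: d = 15.2 cm → contributes +4855.3 cm⁴
Total I = 12 962 cm⁴.

Ix ≈ 1.30 × 10⁴ cm⁴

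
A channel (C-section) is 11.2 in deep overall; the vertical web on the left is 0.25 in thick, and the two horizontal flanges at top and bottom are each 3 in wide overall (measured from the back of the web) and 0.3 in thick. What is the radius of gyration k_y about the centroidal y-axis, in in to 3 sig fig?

Break the section into simple shapes (no overlaps), measuring from the bottom-left corner of the bounding box.
Web: 0.25 × 11.2, A = 2.8 in², x = 0.125 in, Ī = 0.014583 in⁴.
Top flange (beyond web): 2.75 × 0.3, A = 0.825 in², x = 1.625 in, Ī = 0.51992 in⁴.
Bottom flange (beyond web): 2.75 × 0.3, A = 0.825 in², x = 1.625 in, Ī = 0.51992 in⁴.
Centroid: x̄ = ΣA·x / ΣA = 0.68118 in.
Transfer each piece to the centroidal y-axis using Ī + A·d² with d = x − 0.68118:
  web: d = -0.55618 in → contributes +0.88072 in⁴
  top flange (beyond web): d = 0.94382 in → contributes +1.2548 in⁴
  bottom flange (beyond web): d = 0.94382 in → contributes +1.2548 in⁴
Total I = 3.3904 in⁴.
Radius of gyration: k = √(I/A) = √(3.3904 / 4.45) = 0.87286 in.

k_y ≈ 0.873 in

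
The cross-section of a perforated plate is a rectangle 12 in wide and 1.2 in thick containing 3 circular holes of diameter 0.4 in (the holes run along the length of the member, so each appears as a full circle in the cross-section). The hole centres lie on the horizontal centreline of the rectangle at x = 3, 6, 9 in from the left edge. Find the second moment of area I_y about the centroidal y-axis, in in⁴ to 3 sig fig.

Decompose the section into non-overlapping parts with the origin at the bottom-left of its bounding rectangle.
Plate: 12 × 1.2, A = 14.4 in², x = 6 in, Ī = 172.8 in⁴.
Hole 1 (subtracted): ⌀0.4, A = 0.12566 in², x = 3 in, Ī = 0.0012566 in⁴.
Hole 2 (subtracted): ⌀0.4, A = 0.12566 in², x = 6 in, Ī = 0.0012566 in⁴.
Hole 3 (subtracted): ⌀0.4, A = 0.12566 in², x = 9 in, Ī = 0.0012566 in⁴.
By symmetry the centroid is at mid-width, x̄ = 6 in.
Transfer each piece to the centroidal y-axis using Ī + A·d² with d = x − 6:
  plate: d = 0 in → contributes +172.8 in⁴
  hole 1: d = -3 in → contributes −1.1322 in⁴
  hole 2: d = 0 in → contributes −0.0012566 in⁴
  hole 3: d = 3 in → contributes −1.1322 in⁴
Total I = 170.53 in⁴.

I_y ≈ 171 in⁴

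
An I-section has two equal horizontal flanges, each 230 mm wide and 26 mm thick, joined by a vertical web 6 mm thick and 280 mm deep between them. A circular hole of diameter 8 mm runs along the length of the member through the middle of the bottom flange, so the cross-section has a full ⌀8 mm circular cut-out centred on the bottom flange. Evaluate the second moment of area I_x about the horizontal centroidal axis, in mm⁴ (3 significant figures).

I_x ≈ 2.90 × 10⁸ mm⁴

Decompose the section into non-overlapping parts with the origin at the bottom-left of its bounding rectangle.
Bottom flange: 230 × 26, A = 5 980 mm², y = 13 mm, Ī = 336 873 mm⁴.
Web: 6 × 280, A = 1 680 mm², y = 166 mm, Ī = 10 976 000 mm⁴.
Top flange: 230 × 26, A = 5 980 mm², y = 319 mm, Ī = 336 873 mm⁴.
Hole (subtracted): ⌀8, A = 50.265 mm², y = 13 mm, Ī = 201.06 mm⁴.
Centroid: ȳ = ΣA·y / ΣA = 166.57 mm.
Transfer each piece to the horizontal centroidal axis using Ī + A·d² with d = y − 166.57:
  bottom flange: d = -153.57 mm → contributes +141 360 163 mm⁴
  web: d = -0.56591 mm → contributes +10 976 538 mm⁴
  top flange: d = 152.43 mm → contributes +139 289 054 mm⁴
  hole: d = -153.57 mm → contributes −1 185 586 mm⁴
Total I = 290 440 169 mm⁴.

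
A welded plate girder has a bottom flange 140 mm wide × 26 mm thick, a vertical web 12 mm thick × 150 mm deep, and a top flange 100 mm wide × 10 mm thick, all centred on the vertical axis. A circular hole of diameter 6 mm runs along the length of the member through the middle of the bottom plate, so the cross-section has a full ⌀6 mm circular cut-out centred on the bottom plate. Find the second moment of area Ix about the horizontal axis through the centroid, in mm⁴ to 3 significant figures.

Ix ≈ 2.91 × 10⁷ mm⁴

Split into non-overlapping primitives; take the origin at the lower-left of the bounding box.
Bottom plate: 140 × 26, A = 3 640 mm², y = 13 mm, Ī = 205 053 mm⁴.
Web plate: 12 × 150, A = 1 800 mm², y = 101 mm, Ī = 3 375 000 mm⁴.
Top plate: 100 × 10, A = 1 000 mm², y = 181 mm, Ī = 8333.3 mm⁴.
Hole (subtracted): ⌀6, A = 28.274 mm², y = 13 mm, Ī = 63.617 mm⁴.
Centroid: ȳ = ΣA·y / ΣA = 63.907 mm.
Transfer each piece to the horizontal axis through the centroid using Ī + A·d² with d = y − 63.907:
  bottom plate: d = -50.907 mm → contributes +9 638 096 mm⁴
  web plate: d = 37.093 mm → contributes +5 851 639 mm⁴
  top plate: d = 117.09 mm → contributes +13 719 167 mm⁴
  hole: d = -50.907 mm → contributes −73 336 mm⁴
Total I = 29 135 566 mm⁴.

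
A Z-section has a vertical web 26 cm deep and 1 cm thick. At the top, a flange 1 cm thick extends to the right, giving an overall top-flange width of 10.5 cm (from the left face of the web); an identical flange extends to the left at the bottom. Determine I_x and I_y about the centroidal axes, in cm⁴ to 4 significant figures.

I_x ≈ 4435 cm⁴, I_y ≈ 668.8 cm⁴

Split into non-overlapping primitives; take the origin at the lower-left of the bounding box.
Web: 1 × 26, A = 26 cm², y = 13 cm, Ī = 1464.67 cm⁴.
Top flange (beyond web): 9.5 × 1, A = 9.5 cm², y = 25.5 cm, Ī = 0.791667 cm⁴.
Bottom flange (beyond web): 9.5 × 1, A = 9.5 cm², y = 0.5 cm, Ī = 0.791667 cm⁴.
Centroid: ȳ = ΣA·y / ΣA = 13 cm.
Transfer each piece to the centroidal x-axis using Ī + A·d² with d = y − 13:
  web: d = 0 cm → contributes +1464.67 cm⁴
  top flange (beyond web): d = 12.5 cm → contributes +1485.17 cm⁴
  bottom flange (beyond web): d = -12.5 cm → contributes +1485.17 cm⁴
Total I = 4 435 cm⁴.
For the y-axis: x̄ = 10 cm.
Repeating about the centroidal y-axis gives I_y = 668.75 cm⁴.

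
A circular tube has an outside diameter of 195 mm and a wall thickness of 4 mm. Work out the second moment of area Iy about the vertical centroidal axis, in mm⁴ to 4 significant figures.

Split into non-overlapping primitives; take the origin at the lower-left of the bounding box.
Outer circle: ⌀195, A = 29864.8 mm², x = 97.5 mm, Ī = 70 975 481 mm⁴.
Bore (subtracted): ⌀187, A = 27464.6 mm², x = 97.5 mm, Ī = 60 025 574 mm⁴.
By symmetry the centroid is at mid-width, x̄ = 97.5 mm.
All pieces are centred on the vertical centroidal axis, so I = ΣĪ (holes subtracted) = 10 949 907 mm⁴.

Iy ≈ 1.095 × 10⁷ mm⁴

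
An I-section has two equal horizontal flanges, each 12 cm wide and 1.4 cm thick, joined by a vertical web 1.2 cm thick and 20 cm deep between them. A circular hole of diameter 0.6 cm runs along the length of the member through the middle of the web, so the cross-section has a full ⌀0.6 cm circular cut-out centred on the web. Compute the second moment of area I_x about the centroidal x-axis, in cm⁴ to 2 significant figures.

I_x ≈ 4700 cm⁴

Treat the section as a set of non-overlapping primitives; coordinates are from the bounding-box lower-left.
Bottom flange: 12 × 1.4, A = 16.8 cm², y = 0.7 cm, Ī = 2.744 cm⁴.
Web: 1.2 × 20, A = 24 cm², y = 11.4 cm, Ī = 800 cm⁴.
Top flange: 12 × 1.4, A = 16.8 cm², y = 22.1 cm, Ī = 2.744 cm⁴.
Hole (subtracted): ⌀0.6, A = 0.2827 cm², y = 11.4 cm, Ī = 0.006362 cm⁴.
By symmetry the centroid is at mid-height, ȳ = 11.4 cm.
Transfer each piece to the centroidal x-axis using Ī + A·d² with d = y − 11.4:
  bottom flange: d = -10.7 cm → contributes +1 926 cm⁴
  web: d = 0 cm → contributes +800 cm⁴
  top flange: d = 10.7 cm → contributes +1 926 cm⁴
  hole: d = 0 cm → contributes −0.006362 cm⁴
Total I = 4 652 cm⁴.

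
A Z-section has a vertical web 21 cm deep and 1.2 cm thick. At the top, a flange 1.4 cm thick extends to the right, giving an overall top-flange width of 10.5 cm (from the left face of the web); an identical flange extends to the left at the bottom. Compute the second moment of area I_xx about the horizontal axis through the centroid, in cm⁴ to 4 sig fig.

I_xx ≈ 3431 cm⁴

Treat the section as a set of non-overlapping primitives; coordinates are from the bounding-box lower-left.
Web: 1.2 × 21, A = 25.2 cm², y = 10.5 cm, Ī = 926.1 cm⁴.
Top flange (beyond web): 9.3 × 1.4, A = 13.02 cm², y = 20.3 cm, Ī = 2.1266 cm⁴.
Bottom flange (beyond web): 9.3 × 1.4, A = 13.02 cm², y = 0.7 cm, Ī = 2.1266 cm⁴.
Centroid: ȳ = ΣA·y / ΣA = 10.5 cm.
Transfer each piece to the horizontal axis through the centroid using Ī + A·d² with d = y − 10.5:
  web: d = 0 cm → contributes +926.1 cm⁴
  top flange (beyond web): d = 9.8 cm → contributes +1252.57 cm⁴
  bottom flange (beyond web): d = -9.8 cm → contributes +1252.57 cm⁴
Total I = 3431.23 cm⁴.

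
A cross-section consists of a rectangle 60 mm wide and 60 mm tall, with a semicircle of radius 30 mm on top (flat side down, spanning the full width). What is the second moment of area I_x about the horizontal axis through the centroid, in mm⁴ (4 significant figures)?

Treat the section as a set of non-overlapping primitives; coordinates are from the bounding-box lower-left.
Rectangular body: 60 × 60, A = 3 600 mm², y = 30 mm, Ī = 1 080 000 mm⁴.
Semicircular cap: semicircle r = 30, A = 1413.72 mm², y = 72.7324 mm, Ī = 88903.1 mm⁴.
Centroid: ȳ = ΣA·y / ΣA = 42.0492 mm.
Transfer each piece to the horizontal axis through the centroid using Ī + A·d² with d = y − 42.0492:
  rectangular body: d = -12.0492 mm → contributes +1 602 663 mm⁴
  semicircular cap: d = 30.6832 mm → contributes +1 419 855 mm⁴
Total I = 3 022 518 mm⁴.

I_x ≈ 3.023 × 10⁶ mm⁴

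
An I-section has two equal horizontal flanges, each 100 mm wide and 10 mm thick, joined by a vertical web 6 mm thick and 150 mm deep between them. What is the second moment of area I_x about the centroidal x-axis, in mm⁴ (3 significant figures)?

I_x ≈ 1.45 × 10⁷ mm⁴

Treat the section as a set of non-overlapping primitives; coordinates are from the bounding-box lower-left.
Bottom flange: 100 × 10, A = 1 000 mm², y = 5 mm, Ī = 8333.3 mm⁴.
Web: 6 × 150, A = 900 mm², y = 85 mm, Ī = 1 687 500 mm⁴.
Top flange: 100 × 10, A = 1 000 mm², y = 165 mm, Ī = 8333.3 mm⁴.
By symmetry the centroid is at mid-height, ȳ = 85 mm.
Transfer each piece to the centroidal x-axis using Ī + A·d² with d = y − 85:
  bottom flange: d = -80 mm → contributes +6 408 333 mm⁴
  web: d = 0 mm → contributes +1 687 500 mm⁴
  top flange: d = 80 mm → contributes +6 408 333 mm⁴
Total I = 14 504 167 mm⁴.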